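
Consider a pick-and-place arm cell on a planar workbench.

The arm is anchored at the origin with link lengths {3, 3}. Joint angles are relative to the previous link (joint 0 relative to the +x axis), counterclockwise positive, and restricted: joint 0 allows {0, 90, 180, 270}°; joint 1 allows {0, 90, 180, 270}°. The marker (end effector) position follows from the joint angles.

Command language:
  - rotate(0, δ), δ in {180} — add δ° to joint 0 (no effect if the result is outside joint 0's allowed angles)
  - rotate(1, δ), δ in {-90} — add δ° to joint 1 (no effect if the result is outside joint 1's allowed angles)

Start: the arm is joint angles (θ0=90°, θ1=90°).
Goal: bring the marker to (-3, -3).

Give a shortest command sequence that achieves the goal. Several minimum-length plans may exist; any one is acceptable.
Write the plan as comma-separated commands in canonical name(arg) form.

rotate(0, 180), rotate(1, -90), rotate(1, -90)

from: joint angles (θ0=90°, θ1=90°)
1. rotate(0, 180) → joint angles (θ0=270°, θ1=90°)
2. rotate(1, -90) → joint angles (θ0=270°, θ1=0°)
3. rotate(1, -90) → joint angles (θ0=270°, θ1=270°)
minimal: 3 command(s), checked below 3.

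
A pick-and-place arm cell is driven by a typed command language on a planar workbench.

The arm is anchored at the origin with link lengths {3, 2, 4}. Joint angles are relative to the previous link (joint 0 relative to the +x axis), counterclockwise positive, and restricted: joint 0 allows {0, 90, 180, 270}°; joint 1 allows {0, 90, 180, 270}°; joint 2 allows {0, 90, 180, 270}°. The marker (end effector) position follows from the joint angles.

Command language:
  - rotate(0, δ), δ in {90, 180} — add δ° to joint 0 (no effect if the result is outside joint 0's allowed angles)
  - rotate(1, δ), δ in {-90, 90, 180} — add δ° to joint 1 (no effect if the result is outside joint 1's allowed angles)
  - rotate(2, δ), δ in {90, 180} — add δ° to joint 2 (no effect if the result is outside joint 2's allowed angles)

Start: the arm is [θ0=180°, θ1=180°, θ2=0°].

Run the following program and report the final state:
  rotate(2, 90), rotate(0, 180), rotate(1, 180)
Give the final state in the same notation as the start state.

from: [θ0=180°, θ1=180°, θ2=0°]
t=1 rotate(2, 90) ⇒ [θ0=180°, θ1=180°, θ2=90°]
t=2 rotate(0, 180) ⇒ [θ0=0°, θ1=180°, θ2=90°]
t=3 rotate(1, 180) ⇒ [θ0=0°, θ1=0°, θ2=90°]

[θ0=0°, θ1=0°, θ2=90°]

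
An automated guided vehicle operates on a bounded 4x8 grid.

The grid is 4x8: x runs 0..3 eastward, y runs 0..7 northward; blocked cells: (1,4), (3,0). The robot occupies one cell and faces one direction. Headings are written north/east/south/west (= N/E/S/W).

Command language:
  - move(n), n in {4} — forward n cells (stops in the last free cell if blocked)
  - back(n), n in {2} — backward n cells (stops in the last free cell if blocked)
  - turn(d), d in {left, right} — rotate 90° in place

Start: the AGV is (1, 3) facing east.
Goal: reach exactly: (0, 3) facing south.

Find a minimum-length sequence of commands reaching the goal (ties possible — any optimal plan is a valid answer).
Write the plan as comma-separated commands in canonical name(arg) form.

back(2), turn(right)

begin: (1, 3) facing east
1. back(2) → (0, 3) facing east
2. turn(right) → (0, 3) facing south
no 1-step plan works, so 2 is optimal.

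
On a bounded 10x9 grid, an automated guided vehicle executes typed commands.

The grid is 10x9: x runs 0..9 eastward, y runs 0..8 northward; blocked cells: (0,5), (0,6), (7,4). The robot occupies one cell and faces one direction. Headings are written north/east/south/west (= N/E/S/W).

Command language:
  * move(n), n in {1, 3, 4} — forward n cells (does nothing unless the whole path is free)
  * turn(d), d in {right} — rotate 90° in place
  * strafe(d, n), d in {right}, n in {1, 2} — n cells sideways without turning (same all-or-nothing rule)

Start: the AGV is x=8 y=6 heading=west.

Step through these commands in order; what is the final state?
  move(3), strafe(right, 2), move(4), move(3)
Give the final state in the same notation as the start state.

t0: x=8 y=6 heading=west
1. move(3) → x=5 y=6 heading=west
2. strafe(right, 2) → x=5 y=8 heading=west
3. move(4) → x=1 y=8 heading=west
4. move(3) → x=1 y=8 heading=west

x=1 y=8 heading=west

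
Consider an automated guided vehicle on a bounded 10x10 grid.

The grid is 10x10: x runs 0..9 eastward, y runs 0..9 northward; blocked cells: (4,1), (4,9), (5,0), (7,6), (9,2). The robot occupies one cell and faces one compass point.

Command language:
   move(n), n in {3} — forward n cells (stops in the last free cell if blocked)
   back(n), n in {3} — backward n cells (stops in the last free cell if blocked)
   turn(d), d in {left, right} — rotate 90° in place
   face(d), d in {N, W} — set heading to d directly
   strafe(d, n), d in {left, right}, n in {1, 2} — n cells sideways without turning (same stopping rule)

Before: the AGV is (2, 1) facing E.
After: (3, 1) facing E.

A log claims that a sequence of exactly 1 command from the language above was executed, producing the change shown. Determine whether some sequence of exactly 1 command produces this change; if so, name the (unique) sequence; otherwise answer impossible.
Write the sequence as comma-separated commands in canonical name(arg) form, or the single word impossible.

key: still facing E — the one step turns nothing
start: (2, 1) facing E
step 1 (move(3)): (3, 1) facing E
all 10 alternatives checked — unique.

move(3)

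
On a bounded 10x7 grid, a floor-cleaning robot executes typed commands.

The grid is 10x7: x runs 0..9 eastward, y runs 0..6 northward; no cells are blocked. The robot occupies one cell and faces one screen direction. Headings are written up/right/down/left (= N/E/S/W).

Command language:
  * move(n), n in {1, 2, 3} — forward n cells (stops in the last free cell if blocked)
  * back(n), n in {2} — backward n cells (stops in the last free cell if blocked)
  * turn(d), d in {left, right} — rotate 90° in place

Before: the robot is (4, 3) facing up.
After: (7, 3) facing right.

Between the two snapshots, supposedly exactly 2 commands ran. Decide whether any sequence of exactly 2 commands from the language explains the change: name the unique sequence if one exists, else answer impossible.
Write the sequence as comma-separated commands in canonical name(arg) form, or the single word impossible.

turn(right), move(3)

key: position moved to (7,3) AND the heading swung to E — translation plus rotation needed
from: (4, 3) facing up
step 1 (turn(right)): (4, 3) facing right
step 2 (move(3)): (7, 3) facing right
no other 2-command option fits: unique.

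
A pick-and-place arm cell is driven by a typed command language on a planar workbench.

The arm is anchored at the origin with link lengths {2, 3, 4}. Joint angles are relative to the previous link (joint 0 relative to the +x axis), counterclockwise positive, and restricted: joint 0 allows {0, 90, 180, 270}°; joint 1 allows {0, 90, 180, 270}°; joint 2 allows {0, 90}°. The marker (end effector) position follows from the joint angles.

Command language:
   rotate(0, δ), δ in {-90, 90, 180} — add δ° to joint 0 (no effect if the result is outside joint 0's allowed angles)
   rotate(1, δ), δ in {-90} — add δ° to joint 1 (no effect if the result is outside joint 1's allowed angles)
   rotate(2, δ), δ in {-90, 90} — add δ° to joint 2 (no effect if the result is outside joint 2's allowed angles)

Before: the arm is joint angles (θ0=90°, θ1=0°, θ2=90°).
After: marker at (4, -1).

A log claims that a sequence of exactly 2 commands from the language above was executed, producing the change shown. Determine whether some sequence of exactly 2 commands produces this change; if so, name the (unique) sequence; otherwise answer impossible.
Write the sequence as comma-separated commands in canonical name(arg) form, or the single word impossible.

from: joint angles (θ0=90°, θ1=0°, θ2=90°)
t=1 rotate(1, -90) ⇒ joint angles (θ0=90°, θ1=270°, θ2=90°)
t=2 rotate(1, -90) ⇒ joint angles (θ0=90°, θ1=180°, θ2=90°)
no other 2-command option fits: unique.

rotate(1, -90), rotate(1, -90)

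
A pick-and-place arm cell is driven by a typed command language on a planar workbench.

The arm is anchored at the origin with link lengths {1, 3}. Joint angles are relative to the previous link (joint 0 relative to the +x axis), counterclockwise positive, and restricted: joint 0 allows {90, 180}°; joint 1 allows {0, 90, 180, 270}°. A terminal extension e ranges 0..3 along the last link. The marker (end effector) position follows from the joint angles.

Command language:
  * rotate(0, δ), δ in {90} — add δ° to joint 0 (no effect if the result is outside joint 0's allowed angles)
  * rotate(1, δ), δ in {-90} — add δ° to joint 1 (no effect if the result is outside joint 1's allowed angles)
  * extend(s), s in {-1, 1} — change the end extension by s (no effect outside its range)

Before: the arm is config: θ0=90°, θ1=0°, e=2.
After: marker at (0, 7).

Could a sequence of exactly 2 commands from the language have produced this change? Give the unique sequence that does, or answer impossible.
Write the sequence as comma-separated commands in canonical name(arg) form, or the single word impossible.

initial: config: θ0=90°, θ1=0°, e=2
t=1 extend(1) ⇒ config: θ0=90°, θ1=0°, e=3
t=2 extend(1) ⇒ config: θ0=90°, θ1=0°, e=3
all 16 alternatives checked — unique.

extend(1), extend(1)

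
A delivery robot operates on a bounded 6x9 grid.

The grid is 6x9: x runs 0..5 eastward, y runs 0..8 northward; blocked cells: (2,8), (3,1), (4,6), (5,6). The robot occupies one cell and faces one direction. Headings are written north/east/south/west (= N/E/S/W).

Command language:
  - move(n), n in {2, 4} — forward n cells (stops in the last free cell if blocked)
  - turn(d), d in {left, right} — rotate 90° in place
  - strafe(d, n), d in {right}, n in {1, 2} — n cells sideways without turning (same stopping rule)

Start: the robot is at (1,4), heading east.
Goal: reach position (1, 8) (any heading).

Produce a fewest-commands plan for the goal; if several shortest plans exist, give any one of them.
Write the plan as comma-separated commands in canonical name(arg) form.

start: at (1,4), heading east
1. turn(left) → at (1,4), heading north
2. move(4) → at (1,8), heading north
no 1-step plan works, so 2 is optimal.

turn(left), move(4)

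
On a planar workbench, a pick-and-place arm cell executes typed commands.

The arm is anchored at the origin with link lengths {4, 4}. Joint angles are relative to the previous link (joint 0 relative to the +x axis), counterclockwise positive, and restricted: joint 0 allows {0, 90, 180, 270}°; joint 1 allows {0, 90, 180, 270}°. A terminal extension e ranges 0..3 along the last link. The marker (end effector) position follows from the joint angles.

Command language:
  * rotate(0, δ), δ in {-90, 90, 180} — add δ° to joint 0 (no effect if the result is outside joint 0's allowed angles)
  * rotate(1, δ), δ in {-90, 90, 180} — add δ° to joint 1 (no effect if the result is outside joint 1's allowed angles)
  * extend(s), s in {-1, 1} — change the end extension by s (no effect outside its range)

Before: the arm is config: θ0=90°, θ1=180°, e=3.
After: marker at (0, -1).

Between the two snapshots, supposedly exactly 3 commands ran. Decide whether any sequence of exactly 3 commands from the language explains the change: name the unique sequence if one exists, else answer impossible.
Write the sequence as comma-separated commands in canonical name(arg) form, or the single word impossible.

key: order matters: swapping extend(1) and extend(-1) lands elsewhere
from: config: θ0=90°, θ1=180°, e=3
step 1 (extend(1)): config: θ0=90°, θ1=180°, e=3
step 2 (extend(-1)): config: θ0=90°, θ1=180°, e=2
step 3 (extend(-1)): config: θ0=90°, θ1=180°, e=1
uniquely the one of 512 3-step routes that fits.

extend(1), extend(-1), extend(-1)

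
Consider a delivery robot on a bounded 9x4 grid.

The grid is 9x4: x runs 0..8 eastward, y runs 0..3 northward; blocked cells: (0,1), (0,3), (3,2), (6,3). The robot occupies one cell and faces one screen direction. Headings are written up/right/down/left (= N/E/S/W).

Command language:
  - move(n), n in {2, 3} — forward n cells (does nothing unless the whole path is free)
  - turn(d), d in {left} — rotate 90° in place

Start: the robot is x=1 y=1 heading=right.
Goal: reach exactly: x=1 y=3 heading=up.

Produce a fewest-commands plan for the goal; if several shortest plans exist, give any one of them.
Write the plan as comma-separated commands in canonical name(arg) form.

turn(left), move(2)

start: x=1 y=1 heading=right
t=1 turn(left) ⇒ x=1 y=1 heading=up
t=2 move(2) ⇒ x=1 y=3 heading=up
minimal: 2 command(s), checked below 2.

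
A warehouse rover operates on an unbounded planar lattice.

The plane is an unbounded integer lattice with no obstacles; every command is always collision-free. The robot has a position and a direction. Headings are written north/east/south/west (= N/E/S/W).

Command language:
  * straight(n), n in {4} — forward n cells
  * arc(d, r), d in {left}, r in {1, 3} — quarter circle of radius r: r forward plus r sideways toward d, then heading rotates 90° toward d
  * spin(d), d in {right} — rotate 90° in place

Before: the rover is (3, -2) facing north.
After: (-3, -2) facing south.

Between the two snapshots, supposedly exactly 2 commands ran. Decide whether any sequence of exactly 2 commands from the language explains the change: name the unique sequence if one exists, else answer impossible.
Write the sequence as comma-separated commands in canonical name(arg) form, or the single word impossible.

key: position moved to (-3,-2) AND the heading swung to S — translation plus rotation needed
begin: (3, -2) facing north
1. arc(left, 3) → (0, 1) facing west
2. arc(left, 3) → (-3, -2) facing south
uniquely the one of 16 2-step routes that fits.

arc(left, 3), arc(left, 3)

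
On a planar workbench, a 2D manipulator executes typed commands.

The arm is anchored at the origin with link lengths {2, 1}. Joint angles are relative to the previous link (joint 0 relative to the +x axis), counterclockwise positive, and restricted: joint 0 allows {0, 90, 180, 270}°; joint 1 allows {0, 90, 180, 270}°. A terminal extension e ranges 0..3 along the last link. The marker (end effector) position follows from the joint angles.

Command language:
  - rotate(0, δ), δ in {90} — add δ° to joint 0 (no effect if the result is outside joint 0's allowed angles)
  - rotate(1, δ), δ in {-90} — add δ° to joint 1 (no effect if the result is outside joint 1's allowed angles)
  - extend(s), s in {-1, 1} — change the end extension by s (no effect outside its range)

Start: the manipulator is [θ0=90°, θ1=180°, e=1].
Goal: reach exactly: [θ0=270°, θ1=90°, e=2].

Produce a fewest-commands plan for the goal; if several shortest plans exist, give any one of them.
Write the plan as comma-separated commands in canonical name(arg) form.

extend(1), rotate(0, 90), rotate(0, 90), rotate(1, -90)

begin: [θ0=90°, θ1=180°, e=1]
1. extend(1) → [θ0=90°, θ1=180°, e=2]
2. rotate(0, 90) → [θ0=180°, θ1=180°, e=2]
3. rotate(0, 90) → [θ0=270°, θ1=180°, e=2]
4. rotate(1, -90) → [θ0=270°, θ1=90°, e=2]
nothing shorter than 4 reaches the goal.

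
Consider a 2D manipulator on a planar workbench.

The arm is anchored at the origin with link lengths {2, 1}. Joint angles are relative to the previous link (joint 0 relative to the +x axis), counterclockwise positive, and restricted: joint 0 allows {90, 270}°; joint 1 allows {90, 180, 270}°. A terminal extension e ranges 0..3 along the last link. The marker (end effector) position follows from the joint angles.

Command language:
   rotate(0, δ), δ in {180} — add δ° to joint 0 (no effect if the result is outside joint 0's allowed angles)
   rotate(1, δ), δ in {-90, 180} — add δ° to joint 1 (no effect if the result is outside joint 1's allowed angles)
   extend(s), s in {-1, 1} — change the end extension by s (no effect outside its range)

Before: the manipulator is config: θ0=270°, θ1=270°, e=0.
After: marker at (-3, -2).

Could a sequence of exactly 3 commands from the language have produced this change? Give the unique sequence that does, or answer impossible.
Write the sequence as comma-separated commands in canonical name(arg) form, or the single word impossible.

extend(-1), extend(1), extend(1)

key: order matters: swapping extend(-1) and extend(1) lands elsewhere
from: config: θ0=270°, θ1=270°, e=0
1. extend(-1) → config: θ0=270°, θ1=270°, e=0
2. extend(1) → config: θ0=270°, θ1=270°, e=1
3. extend(1) → config: θ0=270°, θ1=270°, e=2
all 125 alternatives checked — unique.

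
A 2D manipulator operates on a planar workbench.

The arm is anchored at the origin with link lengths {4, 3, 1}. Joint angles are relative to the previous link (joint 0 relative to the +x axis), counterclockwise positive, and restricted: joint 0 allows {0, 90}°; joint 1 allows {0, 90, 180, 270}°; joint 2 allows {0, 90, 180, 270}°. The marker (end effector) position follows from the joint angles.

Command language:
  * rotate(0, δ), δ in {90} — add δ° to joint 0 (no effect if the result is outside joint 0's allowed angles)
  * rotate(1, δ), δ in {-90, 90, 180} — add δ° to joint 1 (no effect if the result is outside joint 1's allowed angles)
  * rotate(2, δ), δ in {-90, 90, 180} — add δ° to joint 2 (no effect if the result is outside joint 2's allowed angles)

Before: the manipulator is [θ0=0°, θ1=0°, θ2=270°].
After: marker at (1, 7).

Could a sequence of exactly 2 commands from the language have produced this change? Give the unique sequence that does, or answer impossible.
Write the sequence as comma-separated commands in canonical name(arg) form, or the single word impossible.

rotate(0, 90), rotate(0, 90)

t0: [θ0=0°, θ1=0°, θ2=270°]
t=1 rotate(0, 90) ⇒ [θ0=90°, θ1=0°, θ2=270°]
t=2 rotate(0, 90) ⇒ [θ0=90°, θ1=0°, θ2=270°]
all 49 alternatives checked — unique.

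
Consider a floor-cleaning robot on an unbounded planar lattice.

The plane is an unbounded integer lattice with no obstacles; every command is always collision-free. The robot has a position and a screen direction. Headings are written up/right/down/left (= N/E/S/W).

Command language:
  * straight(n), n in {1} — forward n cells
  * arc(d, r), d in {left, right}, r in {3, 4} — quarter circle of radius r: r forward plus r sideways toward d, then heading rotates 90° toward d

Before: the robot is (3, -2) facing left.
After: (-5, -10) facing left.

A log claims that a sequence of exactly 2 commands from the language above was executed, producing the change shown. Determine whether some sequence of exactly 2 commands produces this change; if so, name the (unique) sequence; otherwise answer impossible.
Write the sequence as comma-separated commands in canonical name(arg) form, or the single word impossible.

key: order matters: swapping arc(left, 4) and arc(right, 4) lands elsewhere
from: (3, -2) facing left
step 1 (arc(left, 4)): (-1, -6) facing down
step 2 (arc(right, 4)): (-5, -10) facing left
all 25 alternatives checked — unique.

arc(left, 4), arc(right, 4)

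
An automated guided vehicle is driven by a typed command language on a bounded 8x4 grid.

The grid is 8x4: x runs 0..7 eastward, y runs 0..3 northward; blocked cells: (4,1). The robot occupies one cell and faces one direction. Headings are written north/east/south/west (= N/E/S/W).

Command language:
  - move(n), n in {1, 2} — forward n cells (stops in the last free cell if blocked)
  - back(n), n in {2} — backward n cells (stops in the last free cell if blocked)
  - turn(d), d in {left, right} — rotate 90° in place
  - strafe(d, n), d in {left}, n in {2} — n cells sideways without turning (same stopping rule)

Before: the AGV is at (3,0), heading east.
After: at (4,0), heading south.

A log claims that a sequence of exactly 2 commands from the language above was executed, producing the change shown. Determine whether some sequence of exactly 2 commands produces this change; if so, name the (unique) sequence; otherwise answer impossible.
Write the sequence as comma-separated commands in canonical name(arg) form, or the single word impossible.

key: position moved to (4,0) AND the heading swung to S — translation plus rotation needed
initial: at (3,0), heading east
step 1 (move(1)): at (4,0), heading east
step 2 (turn(right)): at (4,0), heading south
no other 2-command option fits: unique.

move(1), turn(right)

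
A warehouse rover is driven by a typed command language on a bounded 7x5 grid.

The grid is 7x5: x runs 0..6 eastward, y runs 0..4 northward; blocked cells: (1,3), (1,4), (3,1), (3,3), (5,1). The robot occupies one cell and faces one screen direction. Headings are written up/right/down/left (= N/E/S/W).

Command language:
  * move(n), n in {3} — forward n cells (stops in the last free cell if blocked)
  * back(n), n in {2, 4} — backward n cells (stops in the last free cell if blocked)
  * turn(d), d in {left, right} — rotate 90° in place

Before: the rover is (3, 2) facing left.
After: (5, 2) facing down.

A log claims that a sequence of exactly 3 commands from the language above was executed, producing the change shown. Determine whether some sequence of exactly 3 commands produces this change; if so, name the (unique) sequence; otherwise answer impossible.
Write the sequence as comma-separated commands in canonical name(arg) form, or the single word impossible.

back(2), turn(left), move(3)

key: cell and facing (now S) both changed — the 3 commands mix motion and turning
begin: (3, 2) facing left
step 1 (back(2)): (5, 2) facing left
step 2 (turn(left)): (5, 2) facing down
step 3 (move(3)): (5, 2) facing down
no other 3-command option fits: unique.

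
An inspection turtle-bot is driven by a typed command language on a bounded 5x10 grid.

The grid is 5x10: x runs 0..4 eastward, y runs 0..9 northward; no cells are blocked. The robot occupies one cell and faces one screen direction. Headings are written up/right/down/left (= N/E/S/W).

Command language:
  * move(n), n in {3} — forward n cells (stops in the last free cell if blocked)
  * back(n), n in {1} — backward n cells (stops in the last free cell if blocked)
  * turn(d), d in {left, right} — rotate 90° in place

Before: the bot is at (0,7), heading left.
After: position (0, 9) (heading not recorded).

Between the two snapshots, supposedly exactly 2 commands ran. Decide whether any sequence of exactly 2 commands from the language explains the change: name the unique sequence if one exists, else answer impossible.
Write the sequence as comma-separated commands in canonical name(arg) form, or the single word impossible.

key: running move(3) before turn(right) would end elsewhere — order is forced
start: at (0,7), heading left
step 1 (turn(right)): at (0,7), heading up
step 2 (move(3)): at (0,9), heading up
all 16 alternatives checked — unique.

turn(right), move(3)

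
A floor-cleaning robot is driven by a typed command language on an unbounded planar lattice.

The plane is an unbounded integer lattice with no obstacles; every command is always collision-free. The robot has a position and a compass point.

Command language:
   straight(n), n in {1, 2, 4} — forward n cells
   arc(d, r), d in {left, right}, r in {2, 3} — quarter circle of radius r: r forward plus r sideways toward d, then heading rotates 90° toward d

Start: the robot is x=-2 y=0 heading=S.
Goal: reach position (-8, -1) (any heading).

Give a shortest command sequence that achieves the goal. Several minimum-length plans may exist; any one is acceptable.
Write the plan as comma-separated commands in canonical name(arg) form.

arc(right, 3), straight(1), arc(right, 2)

begin: x=-2 y=0 heading=S
step 1 (arc(right, 3)): x=-5 y=-3 heading=W
step 2 (straight(1)): x=-6 y=-3 heading=W
step 3 (arc(right, 2)): x=-8 y=-1 heading=N
shorter routes all fall short; 3 is best.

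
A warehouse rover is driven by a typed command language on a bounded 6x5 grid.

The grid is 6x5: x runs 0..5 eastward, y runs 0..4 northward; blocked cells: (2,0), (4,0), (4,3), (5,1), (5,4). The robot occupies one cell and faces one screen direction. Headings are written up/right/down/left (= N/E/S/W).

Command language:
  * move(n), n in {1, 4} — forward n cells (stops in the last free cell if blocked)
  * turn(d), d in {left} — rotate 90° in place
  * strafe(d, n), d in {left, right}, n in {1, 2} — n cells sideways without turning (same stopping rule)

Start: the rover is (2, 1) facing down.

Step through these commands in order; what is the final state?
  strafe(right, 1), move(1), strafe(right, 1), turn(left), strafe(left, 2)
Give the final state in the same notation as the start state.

(0, 2) facing right

initial: (2, 1) facing down
t=1 strafe(right, 1) ⇒ (1, 1) facing down
t=2 move(1) ⇒ (1, 0) facing down
t=3 strafe(right, 1) ⇒ (0, 0) facing down
t=4 turn(left) ⇒ (0, 0) facing right
t=5 strafe(left, 2) ⇒ (0, 2) facing right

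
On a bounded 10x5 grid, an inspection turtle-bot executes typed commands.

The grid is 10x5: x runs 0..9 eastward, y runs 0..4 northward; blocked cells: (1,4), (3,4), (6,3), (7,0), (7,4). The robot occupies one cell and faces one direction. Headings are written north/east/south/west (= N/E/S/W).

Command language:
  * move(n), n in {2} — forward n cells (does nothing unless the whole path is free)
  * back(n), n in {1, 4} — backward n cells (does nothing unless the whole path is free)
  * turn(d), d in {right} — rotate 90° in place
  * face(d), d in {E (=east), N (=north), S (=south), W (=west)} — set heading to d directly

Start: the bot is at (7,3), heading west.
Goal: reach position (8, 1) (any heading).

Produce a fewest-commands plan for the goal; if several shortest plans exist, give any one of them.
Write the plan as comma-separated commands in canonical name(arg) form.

back(1), face(S), move(2)

from: at (7,3), heading west
step 1 (back(1)): at (8,3), heading west
step 2 (face(S)): at (8,3), heading south
step 3 (move(2)): at (8,1), heading south
no 2-step plan works, so 3 is optimal.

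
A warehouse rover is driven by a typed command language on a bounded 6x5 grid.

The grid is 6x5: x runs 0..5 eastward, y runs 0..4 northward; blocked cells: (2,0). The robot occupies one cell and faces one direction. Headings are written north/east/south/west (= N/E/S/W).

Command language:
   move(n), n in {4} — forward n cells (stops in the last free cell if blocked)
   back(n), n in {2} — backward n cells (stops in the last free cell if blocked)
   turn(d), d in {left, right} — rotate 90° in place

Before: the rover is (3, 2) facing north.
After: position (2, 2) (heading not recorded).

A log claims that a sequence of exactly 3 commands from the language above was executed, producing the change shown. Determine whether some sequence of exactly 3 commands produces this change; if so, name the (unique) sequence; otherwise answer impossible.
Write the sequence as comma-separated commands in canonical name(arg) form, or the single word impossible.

key: order matters: swapping turn(left) and back(2) lands elsewhere
t0: (3, 2) facing north
[1] after turn(left): (3, 2) facing west
[2] after move(4): (0, 2) facing west
[3] after back(2): (2, 2) facing west
no other 3-command option fits: unique.

turn(left), move(4), back(2)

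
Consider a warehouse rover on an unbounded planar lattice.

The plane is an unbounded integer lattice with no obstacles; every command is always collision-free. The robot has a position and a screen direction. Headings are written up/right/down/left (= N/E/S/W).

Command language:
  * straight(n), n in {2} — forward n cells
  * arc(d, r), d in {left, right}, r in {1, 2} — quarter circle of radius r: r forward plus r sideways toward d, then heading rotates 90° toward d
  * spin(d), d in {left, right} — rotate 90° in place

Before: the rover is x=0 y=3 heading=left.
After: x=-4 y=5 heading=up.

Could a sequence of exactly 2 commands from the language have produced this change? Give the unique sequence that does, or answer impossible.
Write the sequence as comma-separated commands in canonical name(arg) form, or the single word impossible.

key: running arc(right, 2) before straight(2) would end elsewhere — order is forced
begin: x=0 y=3 heading=left
step 1 (straight(2)): x=-2 y=3 heading=left
step 2 (arc(right, 2)): x=-4 y=5 heading=up
no rival 2-sequence matches.

straight(2), arc(right, 2)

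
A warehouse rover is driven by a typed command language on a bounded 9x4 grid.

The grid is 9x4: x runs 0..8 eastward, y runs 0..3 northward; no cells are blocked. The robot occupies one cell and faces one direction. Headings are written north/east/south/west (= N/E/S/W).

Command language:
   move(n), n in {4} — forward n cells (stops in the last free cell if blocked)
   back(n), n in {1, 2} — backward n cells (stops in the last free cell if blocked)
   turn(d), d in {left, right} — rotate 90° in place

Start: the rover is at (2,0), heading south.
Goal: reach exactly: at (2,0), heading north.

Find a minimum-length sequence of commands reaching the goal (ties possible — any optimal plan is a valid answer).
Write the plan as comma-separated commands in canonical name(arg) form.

turn(right), turn(right)

start: at (2,0), heading south
t=1 turn(right) ⇒ at (2,0), heading west
t=2 turn(right) ⇒ at (2,0), heading north
minimal: 2 command(s), checked below 2.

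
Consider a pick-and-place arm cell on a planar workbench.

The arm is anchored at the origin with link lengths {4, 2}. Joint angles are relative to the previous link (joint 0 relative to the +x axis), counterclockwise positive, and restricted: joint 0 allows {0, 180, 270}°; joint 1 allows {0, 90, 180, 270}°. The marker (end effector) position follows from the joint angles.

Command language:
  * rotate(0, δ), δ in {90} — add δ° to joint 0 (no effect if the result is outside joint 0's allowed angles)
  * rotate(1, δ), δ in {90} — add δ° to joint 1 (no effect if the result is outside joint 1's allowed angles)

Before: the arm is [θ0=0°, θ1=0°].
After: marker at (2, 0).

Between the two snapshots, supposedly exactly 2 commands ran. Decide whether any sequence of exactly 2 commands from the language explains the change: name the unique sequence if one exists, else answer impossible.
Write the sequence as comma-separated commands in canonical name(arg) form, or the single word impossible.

initial: [θ0=0°, θ1=0°]
[1] after rotate(1, 90): [θ0=0°, θ1=90°]
[2] after rotate(1, 90): [θ0=0°, θ1=180°]
all 4 alternatives checked — unique.

rotate(1, 90), rotate(1, 90)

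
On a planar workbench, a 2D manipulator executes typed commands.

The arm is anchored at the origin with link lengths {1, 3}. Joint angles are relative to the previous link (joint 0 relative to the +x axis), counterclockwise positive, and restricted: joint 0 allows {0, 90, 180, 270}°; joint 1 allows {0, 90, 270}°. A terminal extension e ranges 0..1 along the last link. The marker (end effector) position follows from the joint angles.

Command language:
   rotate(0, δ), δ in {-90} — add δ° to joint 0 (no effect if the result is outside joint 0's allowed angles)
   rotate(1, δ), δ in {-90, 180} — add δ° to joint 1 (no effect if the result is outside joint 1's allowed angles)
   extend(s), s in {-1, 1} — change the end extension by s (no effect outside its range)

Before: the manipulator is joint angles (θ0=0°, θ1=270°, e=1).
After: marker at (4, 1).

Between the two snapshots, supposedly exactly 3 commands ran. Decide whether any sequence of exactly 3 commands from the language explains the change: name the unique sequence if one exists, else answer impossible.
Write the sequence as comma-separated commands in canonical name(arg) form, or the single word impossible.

begin: joint angles (θ0=0°, θ1=270°, e=1)
[1] after rotate(0, -90): joint angles (θ0=270°, θ1=270°, e=1)
[2] after rotate(0, -90): joint angles (θ0=180°, θ1=270°, e=1)
[3] after rotate(0, -90): joint angles (θ0=90°, θ1=270°, e=1)
no other 3-command option fits: unique.

rotate(0, -90), rotate(0, -90), rotate(0, -90)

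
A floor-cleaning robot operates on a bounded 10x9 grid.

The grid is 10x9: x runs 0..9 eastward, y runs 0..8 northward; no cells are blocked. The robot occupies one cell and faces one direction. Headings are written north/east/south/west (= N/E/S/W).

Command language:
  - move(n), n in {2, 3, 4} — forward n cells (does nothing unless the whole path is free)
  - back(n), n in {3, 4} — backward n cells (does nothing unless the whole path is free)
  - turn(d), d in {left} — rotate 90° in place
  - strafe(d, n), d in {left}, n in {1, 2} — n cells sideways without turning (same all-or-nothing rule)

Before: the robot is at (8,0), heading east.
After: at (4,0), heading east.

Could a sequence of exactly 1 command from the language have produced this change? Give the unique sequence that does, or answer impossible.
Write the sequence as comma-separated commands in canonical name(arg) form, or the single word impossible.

key: still facing E — the one step turns nothing
t0: at (8,0), heading east
t=1 back(4) ⇒ at (4,0), heading east
no rival 1-sequence matches.

back(4)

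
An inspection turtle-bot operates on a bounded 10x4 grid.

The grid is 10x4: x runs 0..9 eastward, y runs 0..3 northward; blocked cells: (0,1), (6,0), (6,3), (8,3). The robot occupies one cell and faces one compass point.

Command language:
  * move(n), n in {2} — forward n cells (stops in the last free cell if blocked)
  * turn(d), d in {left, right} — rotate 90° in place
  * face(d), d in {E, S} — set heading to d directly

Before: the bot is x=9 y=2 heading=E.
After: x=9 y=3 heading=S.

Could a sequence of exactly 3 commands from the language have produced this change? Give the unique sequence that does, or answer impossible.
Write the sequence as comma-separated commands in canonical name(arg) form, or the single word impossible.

turn(left), move(2), face(S)

key: position moved to (9,3) AND the heading swung to S — translation plus rotation needed
initial: x=9 y=2 heading=E
step 1 (turn(left)): x=9 y=2 heading=N
step 2 (move(2)): x=9 y=3 heading=N
step 3 (face(S)): x=9 y=3 heading=S
uniquely the one of 125 3-step routes that fits.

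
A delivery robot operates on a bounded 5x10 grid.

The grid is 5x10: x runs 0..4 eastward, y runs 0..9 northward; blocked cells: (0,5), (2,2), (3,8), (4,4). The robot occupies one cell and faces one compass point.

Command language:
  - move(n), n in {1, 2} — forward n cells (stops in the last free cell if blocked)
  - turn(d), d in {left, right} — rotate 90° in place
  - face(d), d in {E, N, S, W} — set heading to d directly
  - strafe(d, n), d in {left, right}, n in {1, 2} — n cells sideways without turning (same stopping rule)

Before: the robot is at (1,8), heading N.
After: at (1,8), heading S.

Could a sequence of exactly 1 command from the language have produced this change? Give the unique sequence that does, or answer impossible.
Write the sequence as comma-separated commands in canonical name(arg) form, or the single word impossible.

face(S)

key: parked at (1,8) the whole time — nothing moves the robot
start: at (1,8), heading N
step 1 (face(S)): at (1,8), heading S
all 12 alternatives checked — unique.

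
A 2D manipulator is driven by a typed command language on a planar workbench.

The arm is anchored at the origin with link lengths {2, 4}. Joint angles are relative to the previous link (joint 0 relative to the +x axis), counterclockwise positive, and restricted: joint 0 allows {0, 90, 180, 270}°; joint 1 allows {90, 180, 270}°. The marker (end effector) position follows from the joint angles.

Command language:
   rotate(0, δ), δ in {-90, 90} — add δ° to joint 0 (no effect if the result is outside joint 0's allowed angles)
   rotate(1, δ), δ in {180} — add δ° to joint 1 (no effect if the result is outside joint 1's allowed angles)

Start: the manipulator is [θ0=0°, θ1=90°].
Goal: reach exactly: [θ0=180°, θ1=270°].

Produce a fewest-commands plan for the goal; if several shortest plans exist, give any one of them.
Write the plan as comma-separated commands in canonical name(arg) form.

initial: [θ0=0°, θ1=90°]
[1] after rotate(0, 90): [θ0=90°, θ1=90°]
[2] after rotate(0, 90): [θ0=180°, θ1=90°]
[3] after rotate(1, 180): [θ0=180°, θ1=270°]
minimal: 3 command(s), checked below 3.

rotate(0, 90), rotate(0, 90), rotate(1, 180)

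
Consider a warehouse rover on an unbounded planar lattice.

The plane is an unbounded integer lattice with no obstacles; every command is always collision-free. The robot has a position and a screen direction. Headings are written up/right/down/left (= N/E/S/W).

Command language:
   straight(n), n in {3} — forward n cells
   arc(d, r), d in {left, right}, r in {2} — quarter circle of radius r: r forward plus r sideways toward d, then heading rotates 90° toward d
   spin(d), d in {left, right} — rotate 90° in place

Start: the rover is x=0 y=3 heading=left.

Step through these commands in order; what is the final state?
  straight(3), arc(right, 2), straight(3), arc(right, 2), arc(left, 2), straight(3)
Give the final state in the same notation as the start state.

x=-1 y=15 heading=up

start: x=0 y=3 heading=left
step 1 (straight(3)): x=-3 y=3 heading=left
step 2 (arc(right, 2)): x=-5 y=5 heading=up
step 3 (straight(3)): x=-5 y=8 heading=up
step 4 (arc(right, 2)): x=-3 y=10 heading=right
step 5 (arc(left, 2)): x=-1 y=12 heading=up
step 6 (straight(3)): x=-1 y=15 heading=up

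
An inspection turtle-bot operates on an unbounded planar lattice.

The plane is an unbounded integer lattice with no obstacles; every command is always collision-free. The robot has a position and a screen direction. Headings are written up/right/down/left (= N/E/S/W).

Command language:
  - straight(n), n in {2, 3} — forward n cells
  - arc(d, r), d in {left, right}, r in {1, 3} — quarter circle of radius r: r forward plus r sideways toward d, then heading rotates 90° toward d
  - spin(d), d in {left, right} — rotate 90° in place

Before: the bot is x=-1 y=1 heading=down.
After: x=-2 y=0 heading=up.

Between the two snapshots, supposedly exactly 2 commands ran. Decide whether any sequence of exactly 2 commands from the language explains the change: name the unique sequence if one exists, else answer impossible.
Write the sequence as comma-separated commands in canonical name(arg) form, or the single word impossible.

arc(right, 1), spin(right)

key: cell and facing (now N) both changed — the 2 commands mix motion and turning
initial: x=-1 y=1 heading=down
step 1 (arc(right, 1)): x=-2 y=0 heading=left
step 2 (spin(right)): x=-2 y=0 heading=up
uniquely the one of 64 2-step routes that fits.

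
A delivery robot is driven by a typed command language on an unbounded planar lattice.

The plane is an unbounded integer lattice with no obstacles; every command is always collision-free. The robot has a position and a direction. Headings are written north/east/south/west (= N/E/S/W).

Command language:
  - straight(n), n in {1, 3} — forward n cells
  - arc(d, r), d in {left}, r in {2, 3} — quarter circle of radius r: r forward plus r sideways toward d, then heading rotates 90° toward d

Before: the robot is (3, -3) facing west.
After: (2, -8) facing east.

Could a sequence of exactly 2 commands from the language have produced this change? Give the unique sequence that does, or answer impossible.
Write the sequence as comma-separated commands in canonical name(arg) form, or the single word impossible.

key: order matters: swapping arc(left, 3) and arc(left, 2) lands elsewhere
begin: (3, -3) facing west
1. arc(left, 3) → (0, -6) facing south
2. arc(left, 2) → (2, -8) facing east
all 16 alternatives checked — unique.

arc(left, 3), arc(left, 2)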